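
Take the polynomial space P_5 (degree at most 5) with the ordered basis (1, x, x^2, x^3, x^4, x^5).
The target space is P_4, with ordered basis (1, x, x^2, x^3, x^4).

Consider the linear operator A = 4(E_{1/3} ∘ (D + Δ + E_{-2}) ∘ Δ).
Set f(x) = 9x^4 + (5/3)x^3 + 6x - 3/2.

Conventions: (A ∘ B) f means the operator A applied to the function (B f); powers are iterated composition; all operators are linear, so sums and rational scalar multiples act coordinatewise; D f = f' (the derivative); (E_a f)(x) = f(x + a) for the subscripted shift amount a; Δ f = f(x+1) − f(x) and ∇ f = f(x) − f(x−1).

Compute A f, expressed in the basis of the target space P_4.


Δ f = 36x^3 + 59x^2 + 41x + 50/3
D Δ f = 108x^2 + 118x + 41
Δ Δ f = 108x^2 + 226x + 136
E_{-2} Δ f = 36x^3 - 157x^2 + 237x - 352/3
(D + Δ + E_{-2}) Δ f = 36x^3 + 59x^2 + 581x + 179/3
E_{1/3} (D + Δ + E_{-2}) Δ f = 36x^3 + 95x^2 + (1897/3)x + 2351/9
(4(E_{1/3} ∘ (D + Δ + E_{-2}) ∘ Δ)) f = 144x^3 + 380x^2 + (7588/3)x + 9404/9

the image equals g(x) = 144x^3 + 380x^2 + (7588/3)x + 9404/9


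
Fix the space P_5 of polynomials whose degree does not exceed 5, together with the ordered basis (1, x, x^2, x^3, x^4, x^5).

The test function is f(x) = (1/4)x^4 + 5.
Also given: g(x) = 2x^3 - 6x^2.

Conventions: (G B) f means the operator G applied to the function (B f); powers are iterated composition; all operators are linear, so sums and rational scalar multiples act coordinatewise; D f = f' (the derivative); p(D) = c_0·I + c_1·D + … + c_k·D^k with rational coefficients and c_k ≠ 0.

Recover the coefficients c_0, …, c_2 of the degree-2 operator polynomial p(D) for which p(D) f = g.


c_0 = 0, c_1 = 2, c_2 = -2

D^0 f = (1/4)x^4 + 5
D^1 f = x^3
D^2 f = 3x^2
matching coefficients of g against c_0 f + c_1 Df + … from the top degree down determines the c_i
solution: c_0 = 0, c_1 = 2, c_2 = -2


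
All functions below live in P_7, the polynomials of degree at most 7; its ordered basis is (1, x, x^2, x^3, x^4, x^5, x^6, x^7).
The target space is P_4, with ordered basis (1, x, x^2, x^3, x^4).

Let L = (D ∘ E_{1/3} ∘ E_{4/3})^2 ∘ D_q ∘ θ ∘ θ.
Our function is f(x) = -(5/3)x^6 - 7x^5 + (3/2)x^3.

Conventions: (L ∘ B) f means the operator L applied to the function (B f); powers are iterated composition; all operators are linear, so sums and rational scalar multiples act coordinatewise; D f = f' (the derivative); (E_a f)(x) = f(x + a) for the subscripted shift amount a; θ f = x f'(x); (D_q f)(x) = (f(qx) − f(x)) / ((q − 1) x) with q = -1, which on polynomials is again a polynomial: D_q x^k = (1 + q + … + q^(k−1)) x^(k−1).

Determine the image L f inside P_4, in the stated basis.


θ f = -10x^6 - 35x^5 + (9/2)x^3
θ θ f = -60x^6 - 175x^5 + (27/2)x^3
D_q θ θ f = -175x^4 + (27/2)x^2
E_{4/3} (D_q ∘ θ ∘ θ) f = -175x^4 - (2800/3)x^3 - (11119/6)x^2 - (43828/27)x - 42856/81
E_{1/3} E_{4/3} (D_q ∘ θ ∘ θ) f = -175x^4 - (3500/3)x^3 - (17419/6)x^2 - (86285/27)x - 212675/162
D E_{1/3} E_{4/3} (D_q ∘ θ ∘ θ) f = -700x^3 - 3500x^2 - (17419/3)x - 86285/27
E_{4/3} (D ∘ E_{1/3} ∘ E_{4/3}) (D_q ∘ θ ∘ θ) f = -700x^3 - 6300x^2 - 18873x - 18819
E_{1/3} E_{4/3} (D ∘ E_{1/3} ∘ E_{4/3}) (D_q ∘ θ ∘ θ) f = -700x^3 - 7000x^2 - (69919/3)x - 697570/27
D E_{1/3} E_{4/3} (D ∘ E_{1/3} ∘ E_{4/3}) (D_q ∘ θ ∘ θ) f = -2100x^2 - 14000x - 69919/3

the result is g(x) = -2100x^2 - 14000x - 69919/3


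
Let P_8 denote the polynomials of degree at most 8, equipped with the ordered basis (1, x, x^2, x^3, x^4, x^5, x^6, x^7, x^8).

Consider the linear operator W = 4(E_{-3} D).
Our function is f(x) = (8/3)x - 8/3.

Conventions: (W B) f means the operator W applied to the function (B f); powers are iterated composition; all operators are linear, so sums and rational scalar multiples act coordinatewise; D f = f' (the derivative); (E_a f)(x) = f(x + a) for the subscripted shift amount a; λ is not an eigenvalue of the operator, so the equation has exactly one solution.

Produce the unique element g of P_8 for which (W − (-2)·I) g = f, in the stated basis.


write g with unknown coordinates in the stated basis and equate coefficients in (W − (-2)·I) g = f
solving from the highest basis element down gives g = (4/3)x - 4
check: W g = 16/3
so W g − (-2)·g = (8/3)x - 8/3 = f ✓

the image equals g(x) = (4/3)x - 4


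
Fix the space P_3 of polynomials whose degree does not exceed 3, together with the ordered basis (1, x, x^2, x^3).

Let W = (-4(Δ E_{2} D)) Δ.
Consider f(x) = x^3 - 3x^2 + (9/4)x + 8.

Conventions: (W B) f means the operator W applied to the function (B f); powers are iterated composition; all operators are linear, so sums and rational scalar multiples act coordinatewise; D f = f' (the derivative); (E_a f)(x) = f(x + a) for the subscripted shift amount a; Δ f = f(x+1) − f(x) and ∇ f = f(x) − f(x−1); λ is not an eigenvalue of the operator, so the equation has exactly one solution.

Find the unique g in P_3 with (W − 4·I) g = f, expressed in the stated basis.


write g with unknown coordinates in the stated basis and equate coefficients in (W − 4·I) g = f
solving from the highest basis element down gives g = -(1/4)x^3 + (3/4)x^2 - (9/16)x - 1/2
check: W g = 6
so W g − 4·g = x^3 - 3x^2 + (9/4)x + 8 = f ✓

the result is g(x) = -(1/4)x^3 + (3/4)x^2 - (9/16)x - 1/2


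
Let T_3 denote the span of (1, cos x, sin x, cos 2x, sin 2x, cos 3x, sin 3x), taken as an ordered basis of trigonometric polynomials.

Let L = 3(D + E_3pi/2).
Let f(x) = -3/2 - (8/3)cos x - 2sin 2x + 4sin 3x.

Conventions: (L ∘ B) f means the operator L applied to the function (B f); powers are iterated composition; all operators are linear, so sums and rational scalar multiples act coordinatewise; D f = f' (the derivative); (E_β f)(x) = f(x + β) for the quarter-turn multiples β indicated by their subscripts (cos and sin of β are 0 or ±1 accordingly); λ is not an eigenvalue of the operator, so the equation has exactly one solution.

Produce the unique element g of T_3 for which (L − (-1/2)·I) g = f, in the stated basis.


write g with unknown coordinates in the stated basis and equate coefficients in (L − (-1/2)·I) g = f
solving from the highest basis element down gives g = -3/7 - (16/3)cos x + (48/169)cos 2x + (20/169)sin 2x - (192/577)cos 3x + (8/577)sin 3x
check: L g = -9/7 - (24/169)cos 2x - (348/169)sin 2x + (96/577)cos 3x + (2304/577)sin 3x
so L g − (-1/2)·g = -3/2 - (8/3)cos x - 2sin 2x + 4sin 3x = f ✓

the image equals g(x) = -3/7 - (16/3)cos x + (48/169)cos 2x + (20/169)sin 2x - (192/577)cos 3x + (8/577)sin 3x


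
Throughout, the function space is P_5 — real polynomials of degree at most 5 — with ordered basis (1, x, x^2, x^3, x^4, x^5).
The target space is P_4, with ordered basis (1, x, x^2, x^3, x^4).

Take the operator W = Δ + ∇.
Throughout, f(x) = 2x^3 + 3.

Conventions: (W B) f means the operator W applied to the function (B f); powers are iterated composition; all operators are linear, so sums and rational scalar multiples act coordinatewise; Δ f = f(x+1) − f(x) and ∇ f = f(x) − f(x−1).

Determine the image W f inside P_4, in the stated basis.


the result is g(x) = 12x^2 + 4

Δ f = 6x^2 + 6x + 2
∇ f = 6x^2 - 6x + 2
(Δ + ∇) f = 12x^2 + 4


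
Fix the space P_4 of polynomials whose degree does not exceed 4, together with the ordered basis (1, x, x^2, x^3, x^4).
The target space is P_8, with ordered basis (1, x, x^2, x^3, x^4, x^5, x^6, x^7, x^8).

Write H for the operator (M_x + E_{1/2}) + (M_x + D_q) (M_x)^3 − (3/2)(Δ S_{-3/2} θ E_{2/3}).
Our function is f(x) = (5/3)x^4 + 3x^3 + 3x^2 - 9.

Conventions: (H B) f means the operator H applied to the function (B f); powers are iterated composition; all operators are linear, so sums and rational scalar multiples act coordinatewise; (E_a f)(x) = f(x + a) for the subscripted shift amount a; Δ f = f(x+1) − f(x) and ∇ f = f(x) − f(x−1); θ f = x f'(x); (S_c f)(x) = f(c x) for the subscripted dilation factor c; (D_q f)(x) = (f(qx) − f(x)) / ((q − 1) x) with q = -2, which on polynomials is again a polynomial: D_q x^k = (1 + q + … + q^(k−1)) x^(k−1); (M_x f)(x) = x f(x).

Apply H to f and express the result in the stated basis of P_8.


g(x) = (5/3)x^8 + 3x^7 + (224/3)x^6 - (184/3)x^5 + (86/3)x^4 - (1159/6)x^3 + (295/16)x^2 - (2291/48)x - 491/36

M_x f = (5/3)x^5 + 3x^4 + 3x^3 - 9x
E_{1/2} f = (5/3)x^4 + (19/3)x^3 + 10x^2 + (73/12)x - 373/48
(M_x + E_{1/2}) f = (5/3)x^5 + (14/3)x^4 + (28/3)x^3 + 10x^2 - (35/12)x - 373/48
M_x f = (5/3)x^5 + 3x^4 + 3x^3 - 9x
M_x M_x f = (5/3)x^6 + 3x^5 + 3x^4 - 9x^2
M_x M_x M_x f = (5/3)x^7 + 3x^6 + 3x^5 - 9x^3
M_x (M_x)^3 f = (5/3)x^8 + 3x^7 + 3x^6 - 9x^4
D_q (M_x)^3 f = (215/3)x^6 - 63x^5 + 33x^4 - 27x^2
(M_x + D_q) (M_x)^3 f = (5/3)x^8 + 3x^7 + (224/3)x^6 - 63x^5 + 24x^4 - 27x^2
E_{2/3} f = (5/3)x^4 + (67/9)x^3 + (121/9)x^2 + (808/81)x - 1567/243
θ E_{2/3} f = (20/3)x^4 + (67/3)x^3 + (242/9)x^2 + (808/81)x
S_{-3/2} θ E_{2/3} f = (135/4)x^4 - (603/8)x^3 + (121/2)x^2 - (404/27)x
Δ S_{-3/2} θ E_{2/3} f = 135x^3 - (189/8)x^2 + (239/8)x + 845/216
(-(3/2)(Δ S_{-3/2} θ E_{2/3})) f = -(405/2)x^3 + (567/16)x^2 - (717/16)x - 845/144
((M_x + E_{1/2}) + (M_x + D_q) (M_x)^3 − (3/2)(Δ S_{-3/2} θ E_{2/3})) f = (5/3)x^8 + 3x^7 + (224/3)x^6 - (184/3)x^5 + (86/3)x^4 - (1159/6)x^3 + (295/16)x^2 - (2291/48)x - 491/36


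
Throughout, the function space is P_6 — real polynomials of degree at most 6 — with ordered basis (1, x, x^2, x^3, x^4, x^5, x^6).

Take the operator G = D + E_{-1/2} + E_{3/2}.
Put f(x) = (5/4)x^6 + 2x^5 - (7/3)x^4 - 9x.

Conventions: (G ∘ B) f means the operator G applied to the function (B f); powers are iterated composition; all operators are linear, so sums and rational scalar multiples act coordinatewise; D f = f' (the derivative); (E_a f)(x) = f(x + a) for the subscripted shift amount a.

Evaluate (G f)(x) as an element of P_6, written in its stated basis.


D f = (15/2)x^5 + 10x^4 - (28/3)x^3 - 9
E_{-1/2} f = (5/4)x^6 - (7/4)x^5 - (127/48)x^4 + (157/24)x^3 - (309/64)x^2 - (1429/192)x + 3311/768
E_{3/2} f = (5/4)x^6 + (53/4)x^5 + (2633/48)x^4 + (923/8)x^3 + (8379/64)x^2 + (4293/64)x + 1053/256
(D + E_{-1/2} + E_{3/2}) f = (5/2)x^6 + 19x^5 + (1493/24)x^4 + (1351/12)x^3 + (4035/32)x^2 + (5725/96)x - 221/384

the image equals g(x) = (5/2)x^6 + 19x^5 + (1493/24)x^4 + (1351/12)x^3 + (4035/32)x^2 + (5725/96)x - 221/384


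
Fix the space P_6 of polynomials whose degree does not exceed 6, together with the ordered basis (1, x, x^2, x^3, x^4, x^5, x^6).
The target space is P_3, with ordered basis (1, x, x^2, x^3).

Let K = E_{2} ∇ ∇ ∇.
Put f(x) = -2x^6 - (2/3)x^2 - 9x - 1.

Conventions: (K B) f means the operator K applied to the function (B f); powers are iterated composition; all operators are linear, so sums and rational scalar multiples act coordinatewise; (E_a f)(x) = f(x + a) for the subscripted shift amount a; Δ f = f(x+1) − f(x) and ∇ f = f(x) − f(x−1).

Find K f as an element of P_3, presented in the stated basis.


g(x) = -240x^3 - 360x^2 - 360x - 120

∇ f = -12x^5 + 30x^4 - 40x^3 + 30x^2 - (40/3)x - 19/3
∇ ∇ f = -60x^4 + 240x^3 - 420x^2 + 360x - 376/3
∇ ∇ ∇ f = -240x^3 + 1080x^2 - 1800x + 1080
E_{2} (∇ ∇) ∇ f = -240x^3 - 360x^2 - 360x - 120


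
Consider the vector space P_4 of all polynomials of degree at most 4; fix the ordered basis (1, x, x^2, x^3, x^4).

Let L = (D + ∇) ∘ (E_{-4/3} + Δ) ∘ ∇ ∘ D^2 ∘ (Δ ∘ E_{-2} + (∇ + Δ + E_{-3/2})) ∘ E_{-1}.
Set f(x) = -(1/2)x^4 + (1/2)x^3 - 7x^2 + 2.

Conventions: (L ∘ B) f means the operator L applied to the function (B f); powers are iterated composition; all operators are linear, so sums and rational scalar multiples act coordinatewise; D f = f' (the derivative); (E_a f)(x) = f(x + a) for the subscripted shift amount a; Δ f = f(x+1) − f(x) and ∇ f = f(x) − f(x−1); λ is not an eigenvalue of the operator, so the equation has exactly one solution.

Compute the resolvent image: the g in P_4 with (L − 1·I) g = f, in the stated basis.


the result is g(x) = (1/2)x^4 - (1/2)x^3 + 7x^2 + 22

write g with unknown coordinates in the stated basis and equate coefficients in (L − 1·I) g = f
solving from the highest basis element down gives g = (1/2)x^4 - (1/2)x^3 + 7x^2 + 22
check: L g = 24
so L g − 1·g = -(1/2)x^4 + (1/2)x^3 - 7x^2 + 2 = f ✓


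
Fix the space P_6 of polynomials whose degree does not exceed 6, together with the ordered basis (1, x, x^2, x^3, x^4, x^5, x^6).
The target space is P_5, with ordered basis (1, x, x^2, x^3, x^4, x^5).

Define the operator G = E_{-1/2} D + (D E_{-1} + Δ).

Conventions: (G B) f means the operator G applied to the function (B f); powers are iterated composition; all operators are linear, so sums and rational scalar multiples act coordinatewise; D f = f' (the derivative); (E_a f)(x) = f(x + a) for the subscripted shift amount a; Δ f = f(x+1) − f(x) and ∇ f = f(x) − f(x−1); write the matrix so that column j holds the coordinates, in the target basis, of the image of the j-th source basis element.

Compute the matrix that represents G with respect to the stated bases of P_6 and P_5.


the matrix is [[0, 3, -2, 19/4, -7/2, 101/16, -83/16]; [0, 0, 6, -6, 19, -35/2, 303/8]; [0, 0, 0, 9, -12, 95/2, -105/2]; [0, 0, 0, 0, 12, -20, 95]; [0, 0, 0, 0, 0, 15, -30]; [0, 0, 0, 0, 0, 0, 18]] (rows listed top to bottom)

image of 1: 0
image of x: 3
image of x^2: 6x - 2
image of x^3: 9x^2 - 6x + 19/4
image of x^4: 12x^3 - 12x^2 + 19x - 7/2
image of x^5: 15x^4 - 20x^3 + (95/2)x^2 - (35/2)x + 101/16
image of x^6: 18x^5 - 30x^4 + 95x^3 - (105/2)x^2 + (303/8)x - 83/16
each image's coordinates form column j of the matrix


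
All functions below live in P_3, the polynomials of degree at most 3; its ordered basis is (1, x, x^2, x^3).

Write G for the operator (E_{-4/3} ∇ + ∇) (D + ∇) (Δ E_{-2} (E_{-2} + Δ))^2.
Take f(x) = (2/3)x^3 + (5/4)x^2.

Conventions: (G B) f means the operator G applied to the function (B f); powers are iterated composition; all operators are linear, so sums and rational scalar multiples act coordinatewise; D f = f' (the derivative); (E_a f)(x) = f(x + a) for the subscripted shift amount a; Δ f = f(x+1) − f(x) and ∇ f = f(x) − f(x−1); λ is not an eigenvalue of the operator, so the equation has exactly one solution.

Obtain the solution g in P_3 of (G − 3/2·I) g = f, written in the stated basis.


write g with unknown coordinates in the stated basis and equate coefficients in (G − 3/2·I) g = f
solving from the highest basis element down gives g = -(4/9)x^3 - (5/6)x^2
check: G g = 0
so G g − 3/2·g = (2/3)x^3 + (5/4)x^2 = f ✓

g(x) = -(4/9)x^3 - (5/6)x^2


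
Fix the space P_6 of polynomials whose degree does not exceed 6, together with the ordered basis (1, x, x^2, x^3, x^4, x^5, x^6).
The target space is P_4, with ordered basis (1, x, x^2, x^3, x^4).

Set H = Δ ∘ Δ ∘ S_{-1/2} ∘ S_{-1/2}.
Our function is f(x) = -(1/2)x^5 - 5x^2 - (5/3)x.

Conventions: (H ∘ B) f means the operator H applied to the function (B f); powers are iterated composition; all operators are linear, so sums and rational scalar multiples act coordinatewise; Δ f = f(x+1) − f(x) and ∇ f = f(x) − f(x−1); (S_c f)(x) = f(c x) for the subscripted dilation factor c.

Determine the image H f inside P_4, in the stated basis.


S_{-1/2} f = (1/64)x^5 - (5/4)x^2 + (5/6)x
S_{-1/2} S_{-1/2} f = -(1/2048)x^5 - (5/16)x^2 - (5/12)x
Δ S_{-1/2} S_{-1/2} f = -(5/2048)x^4 - (5/1024)x^3 - (5/1024)x^2 - (1285/2048)x - 4483/6144
Δ (Δ ∘ S_{-1/2} ∘ S_{-1/2}) f = -(5/512)x^3 - (15/512)x^2 - (35/1024)x - 655/1024

the result is g(x) = -(5/512)x^3 - (15/512)x^2 - (35/1024)x - 655/1024


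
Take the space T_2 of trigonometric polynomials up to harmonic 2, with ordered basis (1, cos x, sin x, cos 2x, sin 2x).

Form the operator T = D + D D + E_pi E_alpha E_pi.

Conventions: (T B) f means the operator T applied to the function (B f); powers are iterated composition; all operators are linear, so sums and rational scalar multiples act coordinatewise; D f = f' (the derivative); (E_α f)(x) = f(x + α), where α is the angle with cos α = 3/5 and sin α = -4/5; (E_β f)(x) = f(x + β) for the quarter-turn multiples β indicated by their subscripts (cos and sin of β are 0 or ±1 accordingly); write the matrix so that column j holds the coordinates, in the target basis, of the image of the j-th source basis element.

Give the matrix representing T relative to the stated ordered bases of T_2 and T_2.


the matrix is [[1, 0, 0, 0, 0]; [0, -2/5, 1/5, 0, 0]; [0, -1/5, -2/5, 0, 0]; [0, 0, 0, -107/25, 26/25]; [0, 0, 0, -26/25, -107/25]] (rows listed top to bottom)

image of 1: 1
image of cos x: -(2/5)cos x - (1/5)sin x
image of sin x: (1/5)cos x - (2/5)sin x
image of cos 2x: -(107/25)cos 2x - (26/25)sin 2x
image of sin 2x: (26/25)cos 2x - (107/25)sin 2x
each image's coordinates form column j of the matrix


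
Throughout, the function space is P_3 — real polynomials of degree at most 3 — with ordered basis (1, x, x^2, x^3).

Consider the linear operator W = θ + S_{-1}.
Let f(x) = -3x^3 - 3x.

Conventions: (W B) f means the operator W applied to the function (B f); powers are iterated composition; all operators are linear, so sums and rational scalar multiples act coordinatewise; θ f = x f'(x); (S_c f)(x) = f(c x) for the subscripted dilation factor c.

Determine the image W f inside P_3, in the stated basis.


θ f = -9x^3 - 3x
S_{-1} f = 3x^3 + 3x
(θ + S_{-1}) f = -6x^3

the image equals g(x) = -6x^3


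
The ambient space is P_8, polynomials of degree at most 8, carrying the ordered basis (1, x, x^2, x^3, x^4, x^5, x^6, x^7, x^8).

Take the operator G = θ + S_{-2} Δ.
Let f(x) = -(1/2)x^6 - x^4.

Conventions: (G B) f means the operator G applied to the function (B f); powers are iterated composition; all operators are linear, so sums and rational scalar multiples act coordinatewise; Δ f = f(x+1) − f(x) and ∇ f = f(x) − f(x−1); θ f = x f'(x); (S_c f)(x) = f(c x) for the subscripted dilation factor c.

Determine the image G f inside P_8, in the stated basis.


θ f = -3x^6 - 4x^4
Δ f = -3x^5 - (15/2)x^4 - 14x^3 - (27/2)x^2 - 7x - 3/2
S_{-2} Δ f = 96x^5 - 120x^4 + 112x^3 - 54x^2 + 14x - 3/2
(θ + S_{-2} Δ) f = -3x^6 + 96x^5 - 124x^4 + 112x^3 - 54x^2 + 14x - 3/2

g(x) = -3x^6 + 96x^5 - 124x^4 + 112x^3 - 54x^2 + 14x - 3/2


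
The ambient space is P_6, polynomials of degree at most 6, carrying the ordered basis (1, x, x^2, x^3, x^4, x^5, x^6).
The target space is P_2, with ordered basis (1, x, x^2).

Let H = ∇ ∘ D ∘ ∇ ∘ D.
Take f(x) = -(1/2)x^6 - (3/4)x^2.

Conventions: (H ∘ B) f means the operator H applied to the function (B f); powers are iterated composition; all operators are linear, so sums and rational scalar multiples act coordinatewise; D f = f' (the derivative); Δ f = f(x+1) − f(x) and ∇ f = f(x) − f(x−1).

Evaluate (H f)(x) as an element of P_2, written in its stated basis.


D f = -3x^5 - (3/2)x
∇ D f = -15x^4 + 30x^3 - 30x^2 + 15x - 9/2
D (∇ ∘ D) f = -60x^3 + 90x^2 - 60x + 15
∇ (D ∘ ∇ ∘ D) f = -180x^2 + 360x - 210

g(x) = -180x^2 + 360x - 210


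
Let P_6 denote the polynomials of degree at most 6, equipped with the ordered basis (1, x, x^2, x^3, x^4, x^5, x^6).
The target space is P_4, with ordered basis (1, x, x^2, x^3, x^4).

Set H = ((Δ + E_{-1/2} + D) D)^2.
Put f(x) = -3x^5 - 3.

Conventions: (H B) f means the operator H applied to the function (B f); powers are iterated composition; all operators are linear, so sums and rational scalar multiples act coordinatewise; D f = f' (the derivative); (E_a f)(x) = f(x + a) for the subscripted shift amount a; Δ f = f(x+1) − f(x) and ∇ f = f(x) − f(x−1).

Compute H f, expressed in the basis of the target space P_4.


g(x) = -60x^3 - 540x^2 - 1260x - 780

D f = -15x^4
Δ D f = -60x^3 - 90x^2 - 60x - 15
E_{-1/2} D f = -15x^4 + 30x^3 - (45/2)x^2 + (15/2)x - 15/16
D D f = -60x^3
(Δ + E_{-1/2} + D) D f = -15x^4 - 90x^3 - (225/2)x^2 - (105/2)x - 255/16
D ((Δ + E_{-1/2} + D) D) f = -60x^3 - 270x^2 - 225x - 105/2
Δ D ((Δ + E_{-1/2} + D) D) f = -180x^2 - 720x - 555
E_{-1/2} D ((Δ + E_{-1/2} + D) D) f = -60x^3 - 180x^2
D D ((Δ + E_{-1/2} + D) D) f = -180x^2 - 540x - 225
(Δ + E_{-1/2} + D) D ((Δ + E_{-1/2} + D) D) f = -60x^3 - 540x^2 - 1260x - 780


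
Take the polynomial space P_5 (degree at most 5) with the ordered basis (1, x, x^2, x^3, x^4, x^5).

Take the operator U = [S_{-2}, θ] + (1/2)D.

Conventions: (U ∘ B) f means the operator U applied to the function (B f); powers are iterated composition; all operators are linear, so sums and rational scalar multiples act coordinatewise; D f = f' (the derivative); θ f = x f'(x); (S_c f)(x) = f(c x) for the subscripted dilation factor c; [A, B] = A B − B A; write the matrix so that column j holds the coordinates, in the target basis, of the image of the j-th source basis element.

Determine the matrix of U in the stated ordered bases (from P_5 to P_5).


image of 1: 0
image of x: 1/2
image of x^2: x
image of x^3: (3/2)x^2
image of x^4: 2x^3
image of x^5: (5/2)x^4
each image's coordinates form column j of the matrix

the matrix is [[0, 1/2, 0, 0, 0, 0]; [0, 0, 1, 0, 0, 0]; [0, 0, 0, 3/2, 0, 0]; [0, 0, 0, 0, 2, 0]; [0, 0, 0, 0, 0, 5/2]; [0, 0, 0, 0, 0, 0]] (rows listed top to bottom)


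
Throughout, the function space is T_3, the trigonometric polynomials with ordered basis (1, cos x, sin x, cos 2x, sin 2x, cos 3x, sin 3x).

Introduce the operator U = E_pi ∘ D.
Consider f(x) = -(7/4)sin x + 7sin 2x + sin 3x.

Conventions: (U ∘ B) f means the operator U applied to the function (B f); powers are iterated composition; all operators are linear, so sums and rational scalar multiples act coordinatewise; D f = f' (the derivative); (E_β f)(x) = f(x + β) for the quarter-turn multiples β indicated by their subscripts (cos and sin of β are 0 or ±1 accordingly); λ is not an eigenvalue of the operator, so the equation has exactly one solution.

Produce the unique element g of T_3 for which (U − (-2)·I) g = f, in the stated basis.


write g with unknown coordinates in the stated basis and equate coefficients in (U − (-2)·I) g = f
solving from the highest basis element down gives g = -(7/20)cos x - (7/10)sin x - (7/4)cos 2x + (7/4)sin 2x + (3/13)cos 3x + (2/13)sin 3x
check: U g = (7/10)cos x - (7/20)sin x + (7/2)cos 2x + (7/2)sin 2x - (6/13)cos 3x + (9/13)sin 3x
so U g − (-2)·g = -(7/4)sin x + 7sin 2x + sin 3x = f ✓

the image equals g(x) = -(7/20)cos x - (7/10)sin x - (7/4)cos 2x + (7/4)sin 2x + (3/13)cos 3x + (2/13)sin 3x


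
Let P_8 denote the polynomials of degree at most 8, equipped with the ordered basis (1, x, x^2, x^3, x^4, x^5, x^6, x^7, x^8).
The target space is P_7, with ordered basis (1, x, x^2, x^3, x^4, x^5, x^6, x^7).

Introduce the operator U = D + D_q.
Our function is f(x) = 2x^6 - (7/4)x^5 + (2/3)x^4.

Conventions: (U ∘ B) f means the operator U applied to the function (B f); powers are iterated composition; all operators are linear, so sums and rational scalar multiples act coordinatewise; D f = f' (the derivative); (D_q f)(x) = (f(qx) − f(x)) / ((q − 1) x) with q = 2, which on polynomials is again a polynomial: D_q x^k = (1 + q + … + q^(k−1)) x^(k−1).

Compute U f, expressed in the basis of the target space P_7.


D f = 12x^5 - (35/4)x^4 + (8/3)x^3
D_q f = 126x^5 - (217/4)x^4 + 10x^3
(D + D_q) f = 138x^5 - 63x^4 + (38/3)x^3

the result is g(x) = 138x^5 - 63x^4 + (38/3)x^3


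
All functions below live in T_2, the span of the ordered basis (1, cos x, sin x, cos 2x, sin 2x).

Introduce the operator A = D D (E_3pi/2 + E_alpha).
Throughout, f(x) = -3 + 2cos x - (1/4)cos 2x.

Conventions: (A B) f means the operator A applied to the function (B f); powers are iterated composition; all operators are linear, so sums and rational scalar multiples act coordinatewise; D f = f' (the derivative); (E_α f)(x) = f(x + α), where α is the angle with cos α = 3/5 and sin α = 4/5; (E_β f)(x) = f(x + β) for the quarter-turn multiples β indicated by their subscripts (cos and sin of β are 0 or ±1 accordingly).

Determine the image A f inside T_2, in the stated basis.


E_3pi/2 f = -3 + 2sin x + (1/4)cos 2x
E_alpha f = -3 + (6/5)cos x - (8/5)sin x + (7/100)cos 2x + (6/25)sin 2x
(E_3pi/2 + E_alpha) f = -6 + (6/5)cos x + (2/5)sin x + (8/25)cos 2x + (6/25)sin 2x
D (E_3pi/2 + E_alpha) f = (2/5)cos x - (6/5)sin x + (12/25)cos 2x - (16/25)sin 2x
D D (E_3pi/2 + E_alpha) f = -(6/5)cos x - (2/5)sin x - (32/25)cos 2x - (24/25)sin 2x

the result is g(x) = -(6/5)cos x - (2/5)sin x - (32/25)cos 2x - (24/25)sin 2x


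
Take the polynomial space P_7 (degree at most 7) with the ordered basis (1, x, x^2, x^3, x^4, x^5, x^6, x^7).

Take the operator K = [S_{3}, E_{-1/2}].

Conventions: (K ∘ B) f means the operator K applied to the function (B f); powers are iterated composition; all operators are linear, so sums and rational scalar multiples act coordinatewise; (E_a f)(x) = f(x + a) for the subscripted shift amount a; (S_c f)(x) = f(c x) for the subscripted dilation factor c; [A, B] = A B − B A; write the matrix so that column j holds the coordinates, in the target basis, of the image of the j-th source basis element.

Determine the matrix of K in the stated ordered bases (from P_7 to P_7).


image of 1: 0
image of x: 1
image of x^2: 6x - 2
image of x^3: 27x^2 - 18x + 13/4
image of x^4: 108x^3 - 108x^2 + 39x - 5
image of x^5: 405x^4 - 540x^3 + (585/2)x^2 - 75x + 121/16
image of x^6: 1458x^5 - 2430x^4 + 1755x^3 - 675x^2 + (1089/8)x - 91/8
image of x^7: 5103x^6 - 10206x^5 + (36855/4)x^4 - 4725x^3 + (22869/16)x^2 - (1911/8)x + 1093/64
each image's coordinates form column j of the matrix

the matrix is [[0, 1, -2, 13/4, -5, 121/16, -91/8, 1093/64]; [0, 0, 6, -18, 39, -75, 1089/8, -1911/8]; [0, 0, 0, 27, -108, 585/2, -675, 22869/16]; [0, 0, 0, 0, 108, -540, 1755, -4725]; [0, 0, 0, 0, 0, 405, -2430, 36855/4]; [0, 0, 0, 0, 0, 0, 1458, -10206]; [0, 0, 0, 0, 0, 0, 0, 5103]; [0, 0, 0, 0, 0, 0, 0, 0]] (rows listed top to bottom)


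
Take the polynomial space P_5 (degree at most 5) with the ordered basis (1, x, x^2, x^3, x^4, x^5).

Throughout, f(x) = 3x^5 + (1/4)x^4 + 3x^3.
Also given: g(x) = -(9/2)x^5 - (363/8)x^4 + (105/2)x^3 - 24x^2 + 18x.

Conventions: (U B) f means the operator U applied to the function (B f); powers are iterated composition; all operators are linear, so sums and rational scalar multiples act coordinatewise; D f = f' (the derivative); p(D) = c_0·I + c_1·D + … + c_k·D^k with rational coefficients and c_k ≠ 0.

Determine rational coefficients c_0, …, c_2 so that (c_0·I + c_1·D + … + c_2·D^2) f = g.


c_0 = -3/2, c_1 = -3, c_2 = 1

D^0 f = 3x^5 + (1/4)x^4 + 3x^3
D^1 f = 15x^4 + x^3 + 9x^2
D^2 f = 60x^3 + 3x^2 + 18x
matching coefficients of g against c_0 f + c_1 Df + … from the top degree down determines the c_i
solution: c_0 = -3/2, c_1 = -3, c_2 = 1


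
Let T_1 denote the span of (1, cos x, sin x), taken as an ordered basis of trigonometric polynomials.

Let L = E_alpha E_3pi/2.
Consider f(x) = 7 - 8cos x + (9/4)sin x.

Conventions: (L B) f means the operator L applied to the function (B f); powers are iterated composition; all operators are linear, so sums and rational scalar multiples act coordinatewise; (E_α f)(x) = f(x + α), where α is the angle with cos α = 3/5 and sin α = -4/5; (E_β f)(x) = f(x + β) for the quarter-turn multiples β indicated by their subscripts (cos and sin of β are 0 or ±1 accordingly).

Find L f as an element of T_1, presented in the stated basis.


g(x) = 7 + (101/20)cos x - (33/5)sin x

E_3pi/2 f = 7 - (9/4)cos x - 8sin x
E_alpha E_3pi/2 f = 7 + (101/20)cos x - (33/5)sin x


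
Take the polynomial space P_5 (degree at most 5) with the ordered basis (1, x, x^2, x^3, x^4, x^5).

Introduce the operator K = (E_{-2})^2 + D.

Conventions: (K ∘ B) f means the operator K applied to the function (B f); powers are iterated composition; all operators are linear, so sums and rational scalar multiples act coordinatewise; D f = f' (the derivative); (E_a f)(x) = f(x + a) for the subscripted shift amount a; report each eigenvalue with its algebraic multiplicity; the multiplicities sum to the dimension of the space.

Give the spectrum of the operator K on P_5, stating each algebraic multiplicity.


λ = 1 (multiplicity 6)

image of 1: 1
image of x: x - 3
image of x^2: x^2 - 6x + 16
image of x^3: x^3 - 9x^2 + 48x - 64
image of x^4: x^4 - 12x^3 + 96x^2 - 256x + 256
image of x^5: x^5 - 15x^4 + 160x^3 - 640x^2 + 1280x - 1024
the matrix is upper triangular; its diagonal is (1, 1, 1, 1, 1, 1)
for a triangular matrix the eigenvalues are the diagonal entries, with algebraic multiplicity their repetition count


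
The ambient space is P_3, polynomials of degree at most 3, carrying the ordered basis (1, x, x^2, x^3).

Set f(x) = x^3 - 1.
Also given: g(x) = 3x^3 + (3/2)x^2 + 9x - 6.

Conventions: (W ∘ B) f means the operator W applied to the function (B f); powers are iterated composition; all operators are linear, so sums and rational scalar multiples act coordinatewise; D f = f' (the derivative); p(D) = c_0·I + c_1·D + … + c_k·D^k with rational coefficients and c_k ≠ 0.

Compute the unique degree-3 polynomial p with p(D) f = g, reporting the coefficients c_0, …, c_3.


c_0 = 3, c_1 = 1/2, c_2 = 3/2, c_3 = -1/2

D^0 f = x^3 - 1
D^1 f = 3x^2
D^2 f = 6x
D^3 f = 6
matching coefficients of g against c_0 f + c_1 Df + … from the top degree down determines the c_i
solution: c_0 = 3, c_1 = 1/2, c_2 = 3/2, c_3 = -1/2


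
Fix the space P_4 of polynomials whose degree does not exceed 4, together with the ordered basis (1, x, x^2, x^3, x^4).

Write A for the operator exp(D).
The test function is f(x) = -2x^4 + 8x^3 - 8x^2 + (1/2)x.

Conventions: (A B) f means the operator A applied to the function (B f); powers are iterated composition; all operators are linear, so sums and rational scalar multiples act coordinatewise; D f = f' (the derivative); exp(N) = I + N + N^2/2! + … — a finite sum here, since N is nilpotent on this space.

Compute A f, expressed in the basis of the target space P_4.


the image equals g(x) = -2x^4 + 4x^2 + (1/2)x - 3/2

order-1 term: -8x^3 + 24x^2 - 16x + 1/2
order-2 term: -12x^2 + 24x - 8
order-3 term: -8x + 8
order-4 term: -2
the series for exp(D) f terminates at order 4
exp(D) f = -2x^4 + 4x^2 + (1/2)x - 3/2


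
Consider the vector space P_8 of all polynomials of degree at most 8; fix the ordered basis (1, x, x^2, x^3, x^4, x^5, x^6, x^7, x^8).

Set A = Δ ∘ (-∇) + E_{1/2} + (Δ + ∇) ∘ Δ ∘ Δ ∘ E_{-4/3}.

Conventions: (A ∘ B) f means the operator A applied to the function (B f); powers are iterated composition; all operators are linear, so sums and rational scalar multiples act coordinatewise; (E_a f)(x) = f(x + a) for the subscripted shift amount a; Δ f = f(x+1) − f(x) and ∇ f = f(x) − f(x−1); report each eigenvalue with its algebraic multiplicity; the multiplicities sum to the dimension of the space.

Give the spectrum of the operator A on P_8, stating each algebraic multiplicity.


image of 1: 1
image of x: x + 1/2
image of x^2: x^2 + x - 7/4
image of x^3: x^3 + (3/2)x^2 - (21/4)x + 97/8
image of x^4: x^4 + 2x^3 - (21/2)x^2 + (97/2)x - 287/16
image of x^5: x^5 + (5/2)x^4 - (35/2)x^3 + (485/4)x^2 - (1435/16)x + 7043/96
image of x^6: x^6 + 3x^5 - (105/4)x^4 + (485/2)x^3 - (4305/16)x^2 + (7043/16)x - 75383/576
image of x^7: x^7 + (7/2)x^6 - (147/4)x^5 + (3395/8)x^4 - (10045/16)x^3 + (49301/32)x^2 - (527681/576)x + 1372699/3456
image of x^8: x^8 + 4x^7 - 49x^6 + 679x^5 - (10045/8)x^4 + (49301/12)x^3 - (527681/144)x^2 + (1372699/432)x - 16613807/20736
the matrix is upper triangular; its diagonal is (1, 1, 1, 1, 1, 1, 1, 1, 1)
for a triangular matrix the eigenvalues are the diagonal entries, with algebraic multiplicity their repetition count

λ = 1 (multiplicity 9)


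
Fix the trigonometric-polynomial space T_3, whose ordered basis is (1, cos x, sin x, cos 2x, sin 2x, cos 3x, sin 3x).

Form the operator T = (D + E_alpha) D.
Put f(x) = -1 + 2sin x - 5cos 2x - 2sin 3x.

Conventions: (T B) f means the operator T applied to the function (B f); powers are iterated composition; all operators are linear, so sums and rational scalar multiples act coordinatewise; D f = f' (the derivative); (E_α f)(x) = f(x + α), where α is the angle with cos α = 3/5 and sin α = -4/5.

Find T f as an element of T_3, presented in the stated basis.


D f = 2cos x + 10sin 2x - 6cos 3x
D D f = -2sin x + 20cos 2x + 18sin 3x
E_alpha D f = (6/5)cos x + (8/5)sin x - (48/5)cos 2x - (14/5)sin 2x + (702/125)cos 3x - (264/125)sin 3x
(D + E_alpha) D f = (6/5)cos x - (2/5)sin x + (52/5)cos 2x - (14/5)sin 2x + (702/125)cos 3x + (1986/125)sin 3x

g(x) = (6/5)cos x - (2/5)sin x + (52/5)cos 2x - (14/5)sin 2x + (702/125)cos 3x + (1986/125)sin 3x


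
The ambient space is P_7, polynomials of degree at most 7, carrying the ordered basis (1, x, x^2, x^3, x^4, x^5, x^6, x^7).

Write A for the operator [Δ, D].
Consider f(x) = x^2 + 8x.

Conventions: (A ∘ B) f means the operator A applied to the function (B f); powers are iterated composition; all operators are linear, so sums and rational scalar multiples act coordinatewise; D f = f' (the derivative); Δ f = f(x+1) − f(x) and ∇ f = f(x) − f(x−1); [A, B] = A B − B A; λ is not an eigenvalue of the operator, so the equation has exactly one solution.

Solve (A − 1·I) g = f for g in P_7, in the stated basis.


the result is g(x) = -x^2 - 8x

write g with unknown coordinates in the stated basis and equate coefficients in (A − 1·I) g = f
solving from the highest basis element down gives g = -x^2 - 8x
check: A g = 0
so A g − 1·g = x^2 + 8x = f ✓


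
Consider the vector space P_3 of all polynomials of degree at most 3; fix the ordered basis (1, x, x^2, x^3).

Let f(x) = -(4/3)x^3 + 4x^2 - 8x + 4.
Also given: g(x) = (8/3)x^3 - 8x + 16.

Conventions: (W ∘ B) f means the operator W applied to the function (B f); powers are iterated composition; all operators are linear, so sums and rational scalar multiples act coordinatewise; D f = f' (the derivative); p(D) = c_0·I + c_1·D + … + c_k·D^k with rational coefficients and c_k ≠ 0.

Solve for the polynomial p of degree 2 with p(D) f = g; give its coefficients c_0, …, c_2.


D^0 f = -(4/3)x^3 + 4x^2 - 8x + 4
D^1 f = -4x^2 + 8x - 8
D^2 f = -8x + 8
matching coefficients of g against c_0 f + c_1 Df + … from the top degree down determines the c_i
solution: c_0 = -2, c_1 = -2, c_2 = 1

c_0 = -2, c_1 = -2, c_2 = 1


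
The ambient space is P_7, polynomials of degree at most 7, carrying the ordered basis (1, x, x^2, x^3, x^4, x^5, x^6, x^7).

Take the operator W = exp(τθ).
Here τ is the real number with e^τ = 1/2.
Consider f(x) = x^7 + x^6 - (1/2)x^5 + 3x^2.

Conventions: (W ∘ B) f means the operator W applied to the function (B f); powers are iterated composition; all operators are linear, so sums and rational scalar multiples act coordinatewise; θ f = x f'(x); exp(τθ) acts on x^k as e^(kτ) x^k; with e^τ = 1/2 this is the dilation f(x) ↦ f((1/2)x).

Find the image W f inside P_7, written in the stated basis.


exp(τθ) x^k = e^(kτ) x^k; with e^τ = 1/2 this sends x^k to (1/2)^k x^k
x^2 ↦ 1/4 x^2
x^5 ↦ 1/32 x^5
x^6 ↦ 1/64 x^6
x^7 ↦ 1/128 x^7
applying this coordinatewise to f: exp(τθ) f = (1/128)x^7 + (1/64)x^6 - (1/64)x^5 + (3/4)x^2

the image equals g(x) = (1/128)x^7 + (1/64)x^6 - (1/64)x^5 + (3/4)x^2


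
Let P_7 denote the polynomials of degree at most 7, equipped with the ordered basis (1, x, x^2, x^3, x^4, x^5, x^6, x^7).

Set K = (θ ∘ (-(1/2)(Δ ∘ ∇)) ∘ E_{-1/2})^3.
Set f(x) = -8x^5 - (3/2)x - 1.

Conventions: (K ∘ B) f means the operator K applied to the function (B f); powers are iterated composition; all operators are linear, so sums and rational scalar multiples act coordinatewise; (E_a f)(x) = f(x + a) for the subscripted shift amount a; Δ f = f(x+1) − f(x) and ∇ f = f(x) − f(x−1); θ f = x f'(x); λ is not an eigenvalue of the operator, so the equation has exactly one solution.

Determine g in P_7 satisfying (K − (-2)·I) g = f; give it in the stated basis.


the image equals g(x) = -4x^5 - (3/4)x - 1/2

write g with unknown coordinates in the stated basis and equate coefficients in (K − (-2)·I) g = f
solving from the highest basis element down gives g = -4x^5 - (3/4)x - 1/2
check: K g = 0
so K g − (-2)·g = -8x^5 - (3/2)x - 1 = f ✓


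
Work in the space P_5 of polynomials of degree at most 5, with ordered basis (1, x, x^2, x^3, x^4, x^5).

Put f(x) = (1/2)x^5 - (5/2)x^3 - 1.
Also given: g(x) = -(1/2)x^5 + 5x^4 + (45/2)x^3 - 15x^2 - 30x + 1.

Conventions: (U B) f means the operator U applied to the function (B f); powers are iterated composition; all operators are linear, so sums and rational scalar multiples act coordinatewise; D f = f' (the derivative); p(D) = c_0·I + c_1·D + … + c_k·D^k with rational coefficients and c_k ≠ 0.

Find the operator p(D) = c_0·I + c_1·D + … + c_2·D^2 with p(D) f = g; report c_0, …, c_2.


p(D) = -I + 2·D + 2·D^2, i.e. c_0 = -1, c_1 = 2, c_2 = 2

D^0 f = (1/2)x^5 - (5/2)x^3 - 1
D^1 f = (5/2)x^4 - (15/2)x^2
D^2 f = 10x^3 - 15x
matching coefficients of g against c_0 f + c_1 Df + … from the top degree down determines the c_i
solution: c_0 = -1, c_1 = 2, c_2 = 2


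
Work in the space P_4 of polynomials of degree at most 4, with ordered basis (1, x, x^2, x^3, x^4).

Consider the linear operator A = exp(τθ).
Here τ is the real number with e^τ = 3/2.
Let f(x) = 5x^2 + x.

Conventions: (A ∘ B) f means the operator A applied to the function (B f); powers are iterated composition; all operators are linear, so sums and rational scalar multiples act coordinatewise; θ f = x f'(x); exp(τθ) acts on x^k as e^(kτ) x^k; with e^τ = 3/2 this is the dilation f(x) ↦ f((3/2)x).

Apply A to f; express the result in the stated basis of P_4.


exp(τθ) x^k = e^(kτ) x^k; with e^τ = 3/2 this sends x^k to (3/2)^k x^k
x ↦ 3/2 x
x^2 ↦ 9/4 x^2
applying this coordinatewise to f: exp(τθ) f = (45/4)x^2 + (3/2)x

g(x) = (45/4)x^2 + (3/2)x


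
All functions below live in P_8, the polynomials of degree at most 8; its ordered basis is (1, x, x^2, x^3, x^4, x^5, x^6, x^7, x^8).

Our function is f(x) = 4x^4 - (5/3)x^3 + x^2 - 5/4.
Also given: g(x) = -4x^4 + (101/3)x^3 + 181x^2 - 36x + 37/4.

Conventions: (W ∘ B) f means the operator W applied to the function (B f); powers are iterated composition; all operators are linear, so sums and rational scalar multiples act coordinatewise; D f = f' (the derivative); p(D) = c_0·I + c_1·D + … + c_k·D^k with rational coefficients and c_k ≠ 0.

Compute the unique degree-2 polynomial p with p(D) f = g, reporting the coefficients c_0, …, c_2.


D^0 f = 4x^4 - (5/3)x^3 + x^2 - 5/4
D^1 f = 16x^3 - 5x^2 + 2x
D^2 f = 48x^2 - 10x + 2
matching coefficients of g against c_0 f + c_1 Df + … from the top degree down determines the c_i
solution: c_0 = -1, c_1 = 2, c_2 = 4

c_0 = -1, c_1 = 2, c_2 = 4


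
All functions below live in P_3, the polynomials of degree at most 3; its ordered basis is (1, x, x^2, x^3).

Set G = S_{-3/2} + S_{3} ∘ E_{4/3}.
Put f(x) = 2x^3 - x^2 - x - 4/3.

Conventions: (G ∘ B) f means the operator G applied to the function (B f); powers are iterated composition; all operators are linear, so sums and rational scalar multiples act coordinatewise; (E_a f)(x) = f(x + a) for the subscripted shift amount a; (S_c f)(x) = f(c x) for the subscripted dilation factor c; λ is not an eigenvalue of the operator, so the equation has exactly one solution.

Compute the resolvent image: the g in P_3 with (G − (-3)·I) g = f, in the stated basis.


write g with unknown coordinates in the stated basis and equate coefficients in (G − (-3)·I) g = f
solving from the highest basis element down gives g = (16/213)x^3 - (1052/4047)x^2 - (110/4047)x - 110692/546345
check: G g = (126/71)x^3 - (297/1349)x^2 - (1239/1349)x - 132128/182115
so G g − (-3)·g = 2x^3 - x^2 - x - 4/3 = f ✓

the result is g(x) = (16/213)x^3 - (1052/4047)x^2 - (110/4047)x - 110692/546345


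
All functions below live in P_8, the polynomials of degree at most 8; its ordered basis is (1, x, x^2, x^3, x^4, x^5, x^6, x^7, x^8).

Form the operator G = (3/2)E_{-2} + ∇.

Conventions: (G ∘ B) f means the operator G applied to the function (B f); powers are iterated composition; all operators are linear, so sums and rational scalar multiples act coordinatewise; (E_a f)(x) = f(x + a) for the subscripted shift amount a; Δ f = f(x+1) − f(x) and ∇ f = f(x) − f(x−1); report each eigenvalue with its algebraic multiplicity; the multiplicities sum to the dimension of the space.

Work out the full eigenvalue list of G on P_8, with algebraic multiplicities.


image of 1: 3/2
image of x: (3/2)x - 2
image of x^2: (3/2)x^2 - 4x + 5
image of x^3: (3/2)x^3 - 6x^2 + 15x - 11
image of x^4: (3/2)x^4 - 8x^3 + 30x^2 - 44x + 23
image of x^5: (3/2)x^5 - 10x^4 + 50x^3 - 110x^2 + 115x - 47
image of x^6: (3/2)x^6 - 12x^5 + 75x^4 - 220x^3 + 345x^2 - 282x + 95
image of x^7: (3/2)x^7 - 14x^6 + 105x^5 - 385x^4 + 805x^3 - 987x^2 + 665x - 191
image of x^8: (3/2)x^8 - 16x^7 + 140x^6 - 616x^5 + 1610x^4 - 2632x^3 + 2660x^2 - 1528x + 383
the matrix is upper triangular; its diagonal is (3/2, 3/2, 3/2, 3/2, 3/2, 3/2, 3/2, 3/2, 3/2)
for a triangular matrix the eigenvalues are the diagonal entries, with algebraic multiplicity their repetition count

λ = 3/2 (multiplicity 9)
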